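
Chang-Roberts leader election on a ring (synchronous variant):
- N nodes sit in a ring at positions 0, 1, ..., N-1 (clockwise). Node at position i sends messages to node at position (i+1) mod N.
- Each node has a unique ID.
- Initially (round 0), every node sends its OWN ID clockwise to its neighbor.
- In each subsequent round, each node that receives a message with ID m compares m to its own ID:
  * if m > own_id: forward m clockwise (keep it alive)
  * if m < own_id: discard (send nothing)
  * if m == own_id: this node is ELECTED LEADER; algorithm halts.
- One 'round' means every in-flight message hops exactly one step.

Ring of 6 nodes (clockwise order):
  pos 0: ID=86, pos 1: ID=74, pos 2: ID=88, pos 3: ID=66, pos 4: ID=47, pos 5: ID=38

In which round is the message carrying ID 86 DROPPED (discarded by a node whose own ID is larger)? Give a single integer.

Answer: 2

Derivation:
Round 1: pos1(id74) recv 86: fwd; pos2(id88) recv 74: drop; pos3(id66) recv 88: fwd; pos4(id47) recv 66: fwd; pos5(id38) recv 47: fwd; pos0(id86) recv 38: drop
Round 2: pos2(id88) recv 86: drop; pos4(id47) recv 88: fwd; pos5(id38) recv 66: fwd; pos0(id86) recv 47: drop
Round 3: pos5(id38) recv 88: fwd; pos0(id86) recv 66: drop
Round 4: pos0(id86) recv 88: fwd
Round 5: pos1(id74) recv 88: fwd
Round 6: pos2(id88) recv 88: ELECTED
Message ID 86 originates at pos 0; dropped at pos 2 in round 2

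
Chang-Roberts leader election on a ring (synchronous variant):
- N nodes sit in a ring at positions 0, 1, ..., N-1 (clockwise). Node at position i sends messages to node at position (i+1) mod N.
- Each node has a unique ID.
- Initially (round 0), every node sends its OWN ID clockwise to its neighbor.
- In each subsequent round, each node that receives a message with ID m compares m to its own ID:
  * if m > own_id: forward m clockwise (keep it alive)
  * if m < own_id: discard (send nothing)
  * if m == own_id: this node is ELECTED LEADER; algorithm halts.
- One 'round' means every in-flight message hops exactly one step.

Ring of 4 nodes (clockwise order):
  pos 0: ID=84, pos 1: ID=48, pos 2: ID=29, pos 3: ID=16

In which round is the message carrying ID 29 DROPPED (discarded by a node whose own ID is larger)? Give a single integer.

Round 1: pos1(id48) recv 84: fwd; pos2(id29) recv 48: fwd; pos3(id16) recv 29: fwd; pos0(id84) recv 16: drop
Round 2: pos2(id29) recv 84: fwd; pos3(id16) recv 48: fwd; pos0(id84) recv 29: drop
Round 3: pos3(id16) recv 84: fwd; pos0(id84) recv 48: drop
Round 4: pos0(id84) recv 84: ELECTED
Message ID 29 originates at pos 2; dropped at pos 0 in round 2

Answer: 2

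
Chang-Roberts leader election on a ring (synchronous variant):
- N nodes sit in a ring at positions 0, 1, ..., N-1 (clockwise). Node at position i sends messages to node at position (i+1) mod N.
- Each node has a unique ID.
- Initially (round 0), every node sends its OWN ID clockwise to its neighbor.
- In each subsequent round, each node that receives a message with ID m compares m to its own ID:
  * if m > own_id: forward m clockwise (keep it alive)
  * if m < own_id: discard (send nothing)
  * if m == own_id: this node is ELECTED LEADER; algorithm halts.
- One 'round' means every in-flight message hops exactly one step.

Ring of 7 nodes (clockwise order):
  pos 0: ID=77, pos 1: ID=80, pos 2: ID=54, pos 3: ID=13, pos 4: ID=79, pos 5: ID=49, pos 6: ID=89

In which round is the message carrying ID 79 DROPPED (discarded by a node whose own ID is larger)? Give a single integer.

Round 1: pos1(id80) recv 77: drop; pos2(id54) recv 80: fwd; pos3(id13) recv 54: fwd; pos4(id79) recv 13: drop; pos5(id49) recv 79: fwd; pos6(id89) recv 49: drop; pos0(id77) recv 89: fwd
Round 2: pos3(id13) recv 80: fwd; pos4(id79) recv 54: drop; pos6(id89) recv 79: drop; pos1(id80) recv 89: fwd
Round 3: pos4(id79) recv 80: fwd; pos2(id54) recv 89: fwd
Round 4: pos5(id49) recv 80: fwd; pos3(id13) recv 89: fwd
Round 5: pos6(id89) recv 80: drop; pos4(id79) recv 89: fwd
Round 6: pos5(id49) recv 89: fwd
Round 7: pos6(id89) recv 89: ELECTED
Message ID 79 originates at pos 4; dropped at pos 6 in round 2

Answer: 2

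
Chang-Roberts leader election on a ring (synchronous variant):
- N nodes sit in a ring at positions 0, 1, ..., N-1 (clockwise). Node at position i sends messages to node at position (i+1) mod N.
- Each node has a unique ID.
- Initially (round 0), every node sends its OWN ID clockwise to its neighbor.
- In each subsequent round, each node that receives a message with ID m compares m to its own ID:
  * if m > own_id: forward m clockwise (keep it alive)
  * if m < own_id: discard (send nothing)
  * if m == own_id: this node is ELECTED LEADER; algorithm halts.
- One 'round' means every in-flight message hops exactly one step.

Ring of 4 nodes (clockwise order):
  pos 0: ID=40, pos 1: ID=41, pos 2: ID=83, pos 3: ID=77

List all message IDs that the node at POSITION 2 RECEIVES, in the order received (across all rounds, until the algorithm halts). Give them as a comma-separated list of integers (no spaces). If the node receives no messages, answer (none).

Round 1: pos1(id41) recv 40: drop; pos2(id83) recv 41: drop; pos3(id77) recv 83: fwd; pos0(id40) recv 77: fwd
Round 2: pos0(id40) recv 83: fwd; pos1(id41) recv 77: fwd
Round 3: pos1(id41) recv 83: fwd; pos2(id83) recv 77: drop
Round 4: pos2(id83) recv 83: ELECTED

Answer: 41,77,83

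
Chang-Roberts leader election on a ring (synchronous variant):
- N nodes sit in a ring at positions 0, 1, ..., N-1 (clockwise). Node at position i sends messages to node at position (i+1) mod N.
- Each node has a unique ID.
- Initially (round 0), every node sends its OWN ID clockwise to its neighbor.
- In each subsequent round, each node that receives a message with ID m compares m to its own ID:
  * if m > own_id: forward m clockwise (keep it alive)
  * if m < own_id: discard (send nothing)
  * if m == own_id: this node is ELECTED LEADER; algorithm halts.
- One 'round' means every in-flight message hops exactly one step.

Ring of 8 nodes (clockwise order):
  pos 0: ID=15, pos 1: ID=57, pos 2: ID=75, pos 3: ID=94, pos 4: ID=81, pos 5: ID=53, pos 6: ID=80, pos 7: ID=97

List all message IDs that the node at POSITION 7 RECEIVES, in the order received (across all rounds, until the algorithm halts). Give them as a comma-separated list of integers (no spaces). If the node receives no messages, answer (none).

Round 1: pos1(id57) recv 15: drop; pos2(id75) recv 57: drop; pos3(id94) recv 75: drop; pos4(id81) recv 94: fwd; pos5(id53) recv 81: fwd; pos6(id80) recv 53: drop; pos7(id97) recv 80: drop; pos0(id15) recv 97: fwd
Round 2: pos5(id53) recv 94: fwd; pos6(id80) recv 81: fwd; pos1(id57) recv 97: fwd
Round 3: pos6(id80) recv 94: fwd; pos7(id97) recv 81: drop; pos2(id75) recv 97: fwd
Round 4: pos7(id97) recv 94: drop; pos3(id94) recv 97: fwd
Round 5: pos4(id81) recv 97: fwd
Round 6: pos5(id53) recv 97: fwd
Round 7: pos6(id80) recv 97: fwd
Round 8: pos7(id97) recv 97: ELECTED

Answer: 80,81,94,97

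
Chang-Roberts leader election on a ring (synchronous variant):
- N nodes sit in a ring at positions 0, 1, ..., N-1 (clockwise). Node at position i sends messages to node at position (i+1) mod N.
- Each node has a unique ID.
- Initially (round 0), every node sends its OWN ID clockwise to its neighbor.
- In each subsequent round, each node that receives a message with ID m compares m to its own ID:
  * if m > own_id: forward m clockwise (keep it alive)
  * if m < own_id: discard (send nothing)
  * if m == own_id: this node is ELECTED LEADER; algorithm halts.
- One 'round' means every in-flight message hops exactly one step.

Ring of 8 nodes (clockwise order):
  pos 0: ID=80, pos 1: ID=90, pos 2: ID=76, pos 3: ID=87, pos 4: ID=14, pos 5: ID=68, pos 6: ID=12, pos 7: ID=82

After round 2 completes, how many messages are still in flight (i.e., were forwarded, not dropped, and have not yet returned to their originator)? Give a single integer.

Round 1: pos1(id90) recv 80: drop; pos2(id76) recv 90: fwd; pos3(id87) recv 76: drop; pos4(id14) recv 87: fwd; pos5(id68) recv 14: drop; pos6(id12) recv 68: fwd; pos7(id82) recv 12: drop; pos0(id80) recv 82: fwd
Round 2: pos3(id87) recv 90: fwd; pos5(id68) recv 87: fwd; pos7(id82) recv 68: drop; pos1(id90) recv 82: drop
After round 2: 2 messages still in flight

Answer: 2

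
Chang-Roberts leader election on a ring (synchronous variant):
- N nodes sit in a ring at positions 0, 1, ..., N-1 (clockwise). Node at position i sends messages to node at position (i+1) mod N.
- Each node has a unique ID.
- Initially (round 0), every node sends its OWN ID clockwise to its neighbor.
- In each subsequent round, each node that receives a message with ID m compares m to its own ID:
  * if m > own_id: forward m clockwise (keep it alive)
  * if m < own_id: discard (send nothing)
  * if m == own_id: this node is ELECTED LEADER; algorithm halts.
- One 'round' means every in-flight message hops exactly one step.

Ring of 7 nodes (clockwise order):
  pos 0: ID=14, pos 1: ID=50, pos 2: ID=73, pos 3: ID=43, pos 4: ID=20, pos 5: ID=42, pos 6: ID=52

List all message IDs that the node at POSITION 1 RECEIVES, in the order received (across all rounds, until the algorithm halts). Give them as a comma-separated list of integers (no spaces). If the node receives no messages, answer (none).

Answer: 14,52,73

Derivation:
Round 1: pos1(id50) recv 14: drop; pos2(id73) recv 50: drop; pos3(id43) recv 73: fwd; pos4(id20) recv 43: fwd; pos5(id42) recv 20: drop; pos6(id52) recv 42: drop; pos0(id14) recv 52: fwd
Round 2: pos4(id20) recv 73: fwd; pos5(id42) recv 43: fwd; pos1(id50) recv 52: fwd
Round 3: pos5(id42) recv 73: fwd; pos6(id52) recv 43: drop; pos2(id73) recv 52: drop
Round 4: pos6(id52) recv 73: fwd
Round 5: pos0(id14) recv 73: fwd
Round 6: pos1(id50) recv 73: fwd
Round 7: pos2(id73) recv 73: ELECTED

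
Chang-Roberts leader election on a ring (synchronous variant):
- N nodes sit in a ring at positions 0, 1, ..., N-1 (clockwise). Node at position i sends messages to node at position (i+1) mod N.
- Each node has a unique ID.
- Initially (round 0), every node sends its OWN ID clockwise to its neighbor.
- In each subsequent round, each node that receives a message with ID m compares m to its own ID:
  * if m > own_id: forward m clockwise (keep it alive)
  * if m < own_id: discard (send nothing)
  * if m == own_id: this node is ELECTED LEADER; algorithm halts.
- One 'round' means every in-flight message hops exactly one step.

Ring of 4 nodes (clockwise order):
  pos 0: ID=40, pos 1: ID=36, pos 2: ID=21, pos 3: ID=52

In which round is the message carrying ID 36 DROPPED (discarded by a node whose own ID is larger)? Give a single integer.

Answer: 2

Derivation:
Round 1: pos1(id36) recv 40: fwd; pos2(id21) recv 36: fwd; pos3(id52) recv 21: drop; pos0(id40) recv 52: fwd
Round 2: pos2(id21) recv 40: fwd; pos3(id52) recv 36: drop; pos1(id36) recv 52: fwd
Round 3: pos3(id52) recv 40: drop; pos2(id21) recv 52: fwd
Round 4: pos3(id52) recv 52: ELECTED
Message ID 36 originates at pos 1; dropped at pos 3 in round 2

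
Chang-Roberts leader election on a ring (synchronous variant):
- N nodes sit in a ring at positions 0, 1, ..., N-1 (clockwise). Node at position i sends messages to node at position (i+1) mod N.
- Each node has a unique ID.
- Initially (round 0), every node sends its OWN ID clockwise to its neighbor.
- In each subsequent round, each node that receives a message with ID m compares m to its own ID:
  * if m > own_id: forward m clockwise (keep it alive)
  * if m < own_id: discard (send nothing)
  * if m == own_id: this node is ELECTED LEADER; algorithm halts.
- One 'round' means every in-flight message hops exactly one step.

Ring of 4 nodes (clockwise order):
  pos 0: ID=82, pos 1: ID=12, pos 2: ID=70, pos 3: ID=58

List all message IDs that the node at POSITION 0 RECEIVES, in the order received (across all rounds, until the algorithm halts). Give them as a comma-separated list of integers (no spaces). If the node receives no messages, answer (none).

Round 1: pos1(id12) recv 82: fwd; pos2(id70) recv 12: drop; pos3(id58) recv 70: fwd; pos0(id82) recv 58: drop
Round 2: pos2(id70) recv 82: fwd; pos0(id82) recv 70: drop
Round 3: pos3(id58) recv 82: fwd
Round 4: pos0(id82) recv 82: ELECTED

Answer: 58,70,82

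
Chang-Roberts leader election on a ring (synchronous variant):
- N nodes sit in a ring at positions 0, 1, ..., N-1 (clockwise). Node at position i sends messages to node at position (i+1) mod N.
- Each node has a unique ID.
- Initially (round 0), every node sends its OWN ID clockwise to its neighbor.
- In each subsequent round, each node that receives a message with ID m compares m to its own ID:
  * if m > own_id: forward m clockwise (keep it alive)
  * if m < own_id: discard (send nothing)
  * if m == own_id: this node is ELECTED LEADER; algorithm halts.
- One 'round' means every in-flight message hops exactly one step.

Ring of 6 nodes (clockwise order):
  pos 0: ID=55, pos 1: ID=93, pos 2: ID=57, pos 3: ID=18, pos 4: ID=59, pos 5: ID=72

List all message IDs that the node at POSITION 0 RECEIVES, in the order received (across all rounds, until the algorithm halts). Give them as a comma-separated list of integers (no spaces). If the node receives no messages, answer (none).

Round 1: pos1(id93) recv 55: drop; pos2(id57) recv 93: fwd; pos3(id18) recv 57: fwd; pos4(id59) recv 18: drop; pos5(id72) recv 59: drop; pos0(id55) recv 72: fwd
Round 2: pos3(id18) recv 93: fwd; pos4(id59) recv 57: drop; pos1(id93) recv 72: drop
Round 3: pos4(id59) recv 93: fwd
Round 4: pos5(id72) recv 93: fwd
Round 5: pos0(id55) recv 93: fwd
Round 6: pos1(id93) recv 93: ELECTED

Answer: 72,93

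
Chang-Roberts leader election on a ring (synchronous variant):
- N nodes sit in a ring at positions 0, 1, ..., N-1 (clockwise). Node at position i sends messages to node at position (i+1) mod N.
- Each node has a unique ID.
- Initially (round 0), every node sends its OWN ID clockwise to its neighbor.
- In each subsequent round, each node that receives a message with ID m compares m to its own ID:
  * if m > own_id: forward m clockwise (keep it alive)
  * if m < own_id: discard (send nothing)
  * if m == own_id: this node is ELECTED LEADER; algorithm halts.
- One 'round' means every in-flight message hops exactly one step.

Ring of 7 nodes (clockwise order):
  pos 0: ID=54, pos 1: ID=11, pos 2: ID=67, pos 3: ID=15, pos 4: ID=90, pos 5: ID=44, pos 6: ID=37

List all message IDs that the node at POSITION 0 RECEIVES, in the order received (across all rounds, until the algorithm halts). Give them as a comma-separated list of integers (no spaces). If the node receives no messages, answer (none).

Round 1: pos1(id11) recv 54: fwd; pos2(id67) recv 11: drop; pos3(id15) recv 67: fwd; pos4(id90) recv 15: drop; pos5(id44) recv 90: fwd; pos6(id37) recv 44: fwd; pos0(id54) recv 37: drop
Round 2: pos2(id67) recv 54: drop; pos4(id90) recv 67: drop; pos6(id37) recv 90: fwd; pos0(id54) recv 44: drop
Round 3: pos0(id54) recv 90: fwd
Round 4: pos1(id11) recv 90: fwd
Round 5: pos2(id67) recv 90: fwd
Round 6: pos3(id15) recv 90: fwd
Round 7: pos4(id90) recv 90: ELECTED

Answer: 37,44,90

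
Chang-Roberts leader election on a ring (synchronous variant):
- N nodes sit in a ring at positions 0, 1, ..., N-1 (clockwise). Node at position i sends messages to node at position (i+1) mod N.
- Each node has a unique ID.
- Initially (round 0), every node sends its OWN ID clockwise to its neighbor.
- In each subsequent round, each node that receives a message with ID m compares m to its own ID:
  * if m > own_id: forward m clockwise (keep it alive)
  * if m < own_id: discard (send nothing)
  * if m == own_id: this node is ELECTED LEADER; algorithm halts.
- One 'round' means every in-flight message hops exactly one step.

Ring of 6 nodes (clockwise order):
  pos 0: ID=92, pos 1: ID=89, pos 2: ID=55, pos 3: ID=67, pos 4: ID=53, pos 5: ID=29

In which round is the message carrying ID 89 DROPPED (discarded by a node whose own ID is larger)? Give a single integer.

Answer: 5

Derivation:
Round 1: pos1(id89) recv 92: fwd; pos2(id55) recv 89: fwd; pos3(id67) recv 55: drop; pos4(id53) recv 67: fwd; pos5(id29) recv 53: fwd; pos0(id92) recv 29: drop
Round 2: pos2(id55) recv 92: fwd; pos3(id67) recv 89: fwd; pos5(id29) recv 67: fwd; pos0(id92) recv 53: drop
Round 3: pos3(id67) recv 92: fwd; pos4(id53) recv 89: fwd; pos0(id92) recv 67: drop
Round 4: pos4(id53) recv 92: fwd; pos5(id29) recv 89: fwd
Round 5: pos5(id29) recv 92: fwd; pos0(id92) recv 89: drop
Round 6: pos0(id92) recv 92: ELECTED
Message ID 89 originates at pos 1; dropped at pos 0 in round 5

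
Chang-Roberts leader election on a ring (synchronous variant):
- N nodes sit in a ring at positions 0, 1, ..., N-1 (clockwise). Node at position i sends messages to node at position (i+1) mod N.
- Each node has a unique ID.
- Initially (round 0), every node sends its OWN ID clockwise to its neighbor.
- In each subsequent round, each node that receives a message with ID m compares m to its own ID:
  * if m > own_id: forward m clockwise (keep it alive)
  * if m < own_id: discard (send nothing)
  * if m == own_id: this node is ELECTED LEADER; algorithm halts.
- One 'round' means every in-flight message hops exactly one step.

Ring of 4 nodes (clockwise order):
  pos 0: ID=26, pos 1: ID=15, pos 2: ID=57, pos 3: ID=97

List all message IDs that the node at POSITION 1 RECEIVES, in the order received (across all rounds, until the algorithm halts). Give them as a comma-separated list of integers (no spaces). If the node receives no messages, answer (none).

Answer: 26,97

Derivation:
Round 1: pos1(id15) recv 26: fwd; pos2(id57) recv 15: drop; pos3(id97) recv 57: drop; pos0(id26) recv 97: fwd
Round 2: pos2(id57) recv 26: drop; pos1(id15) recv 97: fwd
Round 3: pos2(id57) recv 97: fwd
Round 4: pos3(id97) recv 97: ELECTED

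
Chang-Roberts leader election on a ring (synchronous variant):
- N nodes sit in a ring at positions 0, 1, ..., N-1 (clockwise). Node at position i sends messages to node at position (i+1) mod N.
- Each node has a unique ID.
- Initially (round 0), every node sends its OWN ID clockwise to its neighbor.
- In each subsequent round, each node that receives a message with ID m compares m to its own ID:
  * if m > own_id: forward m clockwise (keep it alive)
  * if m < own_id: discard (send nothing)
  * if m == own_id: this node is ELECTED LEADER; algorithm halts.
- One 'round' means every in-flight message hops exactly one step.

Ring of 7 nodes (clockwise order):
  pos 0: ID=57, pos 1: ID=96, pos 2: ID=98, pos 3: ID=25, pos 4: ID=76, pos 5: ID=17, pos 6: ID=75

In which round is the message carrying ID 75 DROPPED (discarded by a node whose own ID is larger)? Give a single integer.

Round 1: pos1(id96) recv 57: drop; pos2(id98) recv 96: drop; pos3(id25) recv 98: fwd; pos4(id76) recv 25: drop; pos5(id17) recv 76: fwd; pos6(id75) recv 17: drop; pos0(id57) recv 75: fwd
Round 2: pos4(id76) recv 98: fwd; pos6(id75) recv 76: fwd; pos1(id96) recv 75: drop
Round 3: pos5(id17) recv 98: fwd; pos0(id57) recv 76: fwd
Round 4: pos6(id75) recv 98: fwd; pos1(id96) recv 76: drop
Round 5: pos0(id57) recv 98: fwd
Round 6: pos1(id96) recv 98: fwd
Round 7: pos2(id98) recv 98: ELECTED
Message ID 75 originates at pos 6; dropped at pos 1 in round 2

Answer: 2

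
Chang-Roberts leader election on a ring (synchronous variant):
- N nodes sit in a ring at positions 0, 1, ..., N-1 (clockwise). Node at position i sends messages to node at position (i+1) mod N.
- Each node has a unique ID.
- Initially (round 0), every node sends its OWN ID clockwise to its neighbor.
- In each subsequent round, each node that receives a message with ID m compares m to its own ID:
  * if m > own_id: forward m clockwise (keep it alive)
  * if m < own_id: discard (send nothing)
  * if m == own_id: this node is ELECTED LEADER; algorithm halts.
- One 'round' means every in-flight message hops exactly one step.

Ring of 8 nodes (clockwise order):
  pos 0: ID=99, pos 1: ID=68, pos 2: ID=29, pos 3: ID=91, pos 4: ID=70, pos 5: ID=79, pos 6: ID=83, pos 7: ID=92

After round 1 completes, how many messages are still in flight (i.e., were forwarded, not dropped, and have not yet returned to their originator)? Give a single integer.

Answer: 3

Derivation:
Round 1: pos1(id68) recv 99: fwd; pos2(id29) recv 68: fwd; pos3(id91) recv 29: drop; pos4(id70) recv 91: fwd; pos5(id79) recv 70: drop; pos6(id83) recv 79: drop; pos7(id92) recv 83: drop; pos0(id99) recv 92: drop
After round 1: 3 messages still in flight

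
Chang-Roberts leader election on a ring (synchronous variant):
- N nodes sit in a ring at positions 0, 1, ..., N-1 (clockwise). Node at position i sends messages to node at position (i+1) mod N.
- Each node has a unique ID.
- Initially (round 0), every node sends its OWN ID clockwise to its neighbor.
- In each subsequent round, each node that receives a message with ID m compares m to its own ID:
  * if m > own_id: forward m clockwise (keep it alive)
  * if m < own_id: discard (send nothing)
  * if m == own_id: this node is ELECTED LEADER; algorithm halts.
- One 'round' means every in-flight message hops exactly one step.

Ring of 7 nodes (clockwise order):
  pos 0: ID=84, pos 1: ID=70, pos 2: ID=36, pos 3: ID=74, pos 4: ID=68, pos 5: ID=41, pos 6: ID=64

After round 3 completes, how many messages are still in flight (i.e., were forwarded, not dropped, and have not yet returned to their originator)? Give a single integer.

Answer: 2

Derivation:
Round 1: pos1(id70) recv 84: fwd; pos2(id36) recv 70: fwd; pos3(id74) recv 36: drop; pos4(id68) recv 74: fwd; pos5(id41) recv 68: fwd; pos6(id64) recv 41: drop; pos0(id84) recv 64: drop
Round 2: pos2(id36) recv 84: fwd; pos3(id74) recv 70: drop; pos5(id41) recv 74: fwd; pos6(id64) recv 68: fwd
Round 3: pos3(id74) recv 84: fwd; pos6(id64) recv 74: fwd; pos0(id84) recv 68: drop
After round 3: 2 messages still in flight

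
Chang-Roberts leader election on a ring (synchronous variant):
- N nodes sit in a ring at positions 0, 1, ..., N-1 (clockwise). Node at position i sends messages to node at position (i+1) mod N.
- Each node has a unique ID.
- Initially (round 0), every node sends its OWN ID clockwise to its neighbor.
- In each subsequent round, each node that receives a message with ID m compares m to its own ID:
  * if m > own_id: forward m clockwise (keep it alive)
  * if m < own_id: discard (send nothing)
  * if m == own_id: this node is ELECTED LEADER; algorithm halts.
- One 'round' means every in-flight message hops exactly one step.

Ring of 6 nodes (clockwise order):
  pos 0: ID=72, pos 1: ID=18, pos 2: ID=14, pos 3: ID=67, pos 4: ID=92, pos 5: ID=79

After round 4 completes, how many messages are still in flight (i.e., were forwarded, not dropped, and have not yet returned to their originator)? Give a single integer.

Round 1: pos1(id18) recv 72: fwd; pos2(id14) recv 18: fwd; pos3(id67) recv 14: drop; pos4(id92) recv 67: drop; pos5(id79) recv 92: fwd; pos0(id72) recv 79: fwd
Round 2: pos2(id14) recv 72: fwd; pos3(id67) recv 18: drop; pos0(id72) recv 92: fwd; pos1(id18) recv 79: fwd
Round 3: pos3(id67) recv 72: fwd; pos1(id18) recv 92: fwd; pos2(id14) recv 79: fwd
Round 4: pos4(id92) recv 72: drop; pos2(id14) recv 92: fwd; pos3(id67) recv 79: fwd
After round 4: 2 messages still in flight

Answer: 2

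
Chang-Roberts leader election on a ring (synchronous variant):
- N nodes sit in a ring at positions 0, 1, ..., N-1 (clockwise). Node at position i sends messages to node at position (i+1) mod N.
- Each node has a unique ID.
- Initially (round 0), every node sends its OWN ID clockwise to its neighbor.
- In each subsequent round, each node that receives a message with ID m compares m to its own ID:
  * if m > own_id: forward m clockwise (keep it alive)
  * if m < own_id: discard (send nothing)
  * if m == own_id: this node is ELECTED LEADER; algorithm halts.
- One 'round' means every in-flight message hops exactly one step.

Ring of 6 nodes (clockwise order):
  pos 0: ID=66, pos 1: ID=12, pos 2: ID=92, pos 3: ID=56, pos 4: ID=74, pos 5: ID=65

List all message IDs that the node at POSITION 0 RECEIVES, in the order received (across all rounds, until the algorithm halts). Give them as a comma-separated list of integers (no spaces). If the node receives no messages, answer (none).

Answer: 65,74,92

Derivation:
Round 1: pos1(id12) recv 66: fwd; pos2(id92) recv 12: drop; pos3(id56) recv 92: fwd; pos4(id74) recv 56: drop; pos5(id65) recv 74: fwd; pos0(id66) recv 65: drop
Round 2: pos2(id92) recv 66: drop; pos4(id74) recv 92: fwd; pos0(id66) recv 74: fwd
Round 3: pos5(id65) recv 92: fwd; pos1(id12) recv 74: fwd
Round 4: pos0(id66) recv 92: fwd; pos2(id92) recv 74: drop
Round 5: pos1(id12) recv 92: fwd
Round 6: pos2(id92) recv 92: ELECTED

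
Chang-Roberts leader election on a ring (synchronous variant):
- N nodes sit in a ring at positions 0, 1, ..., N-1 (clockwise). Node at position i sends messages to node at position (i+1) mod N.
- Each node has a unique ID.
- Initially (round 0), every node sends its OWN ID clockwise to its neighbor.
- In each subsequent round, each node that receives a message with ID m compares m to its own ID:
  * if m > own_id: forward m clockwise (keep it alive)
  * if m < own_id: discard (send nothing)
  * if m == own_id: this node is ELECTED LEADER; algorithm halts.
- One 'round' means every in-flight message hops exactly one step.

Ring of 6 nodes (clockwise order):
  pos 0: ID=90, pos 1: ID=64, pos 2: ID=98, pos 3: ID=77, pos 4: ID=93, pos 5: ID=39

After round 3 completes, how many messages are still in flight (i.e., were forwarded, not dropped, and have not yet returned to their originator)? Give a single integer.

Round 1: pos1(id64) recv 90: fwd; pos2(id98) recv 64: drop; pos3(id77) recv 98: fwd; pos4(id93) recv 77: drop; pos5(id39) recv 93: fwd; pos0(id90) recv 39: drop
Round 2: pos2(id98) recv 90: drop; pos4(id93) recv 98: fwd; pos0(id90) recv 93: fwd
Round 3: pos5(id39) recv 98: fwd; pos1(id64) recv 93: fwd
After round 3: 2 messages still in flight

Answer: 2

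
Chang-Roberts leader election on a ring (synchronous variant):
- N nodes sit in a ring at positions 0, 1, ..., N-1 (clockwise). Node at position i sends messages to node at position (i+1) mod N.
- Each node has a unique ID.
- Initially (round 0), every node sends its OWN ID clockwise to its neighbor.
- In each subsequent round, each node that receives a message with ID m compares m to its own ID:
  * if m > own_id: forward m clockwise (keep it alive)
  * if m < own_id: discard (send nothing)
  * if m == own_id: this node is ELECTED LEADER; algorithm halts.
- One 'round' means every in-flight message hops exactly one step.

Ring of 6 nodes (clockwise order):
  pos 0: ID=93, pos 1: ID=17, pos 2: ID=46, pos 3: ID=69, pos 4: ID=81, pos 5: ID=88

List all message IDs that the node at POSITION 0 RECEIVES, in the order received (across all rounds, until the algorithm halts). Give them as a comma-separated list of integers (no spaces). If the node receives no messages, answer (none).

Answer: 88,93

Derivation:
Round 1: pos1(id17) recv 93: fwd; pos2(id46) recv 17: drop; pos3(id69) recv 46: drop; pos4(id81) recv 69: drop; pos5(id88) recv 81: drop; pos0(id93) recv 88: drop
Round 2: pos2(id46) recv 93: fwd
Round 3: pos3(id69) recv 93: fwd
Round 4: pos4(id81) recv 93: fwd
Round 5: pos5(id88) recv 93: fwd
Round 6: pos0(id93) recv 93: ELECTED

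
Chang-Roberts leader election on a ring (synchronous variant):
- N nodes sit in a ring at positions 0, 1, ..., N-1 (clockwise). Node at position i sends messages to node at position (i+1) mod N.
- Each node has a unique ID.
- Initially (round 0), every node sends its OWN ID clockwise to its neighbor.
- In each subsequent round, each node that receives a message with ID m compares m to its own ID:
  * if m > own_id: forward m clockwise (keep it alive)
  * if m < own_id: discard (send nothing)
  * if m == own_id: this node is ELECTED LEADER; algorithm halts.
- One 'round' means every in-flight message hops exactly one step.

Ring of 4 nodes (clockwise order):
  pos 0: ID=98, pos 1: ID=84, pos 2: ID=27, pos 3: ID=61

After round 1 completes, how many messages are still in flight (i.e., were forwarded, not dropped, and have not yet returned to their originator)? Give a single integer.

Round 1: pos1(id84) recv 98: fwd; pos2(id27) recv 84: fwd; pos3(id61) recv 27: drop; pos0(id98) recv 61: drop
After round 1: 2 messages still in flight

Answer: 2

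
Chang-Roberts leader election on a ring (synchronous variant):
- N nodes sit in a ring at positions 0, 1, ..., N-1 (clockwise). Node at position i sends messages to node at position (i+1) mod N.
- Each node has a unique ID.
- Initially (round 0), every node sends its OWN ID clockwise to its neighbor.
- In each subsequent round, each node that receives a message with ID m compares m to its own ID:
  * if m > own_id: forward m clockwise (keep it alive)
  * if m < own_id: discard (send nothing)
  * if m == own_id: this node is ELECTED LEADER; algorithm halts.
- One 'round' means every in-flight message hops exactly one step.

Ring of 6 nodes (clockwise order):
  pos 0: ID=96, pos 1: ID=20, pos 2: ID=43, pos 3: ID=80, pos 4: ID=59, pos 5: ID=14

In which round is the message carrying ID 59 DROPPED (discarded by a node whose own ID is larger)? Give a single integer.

Round 1: pos1(id20) recv 96: fwd; pos2(id43) recv 20: drop; pos3(id80) recv 43: drop; pos4(id59) recv 80: fwd; pos5(id14) recv 59: fwd; pos0(id96) recv 14: drop
Round 2: pos2(id43) recv 96: fwd; pos5(id14) recv 80: fwd; pos0(id96) recv 59: drop
Round 3: pos3(id80) recv 96: fwd; pos0(id96) recv 80: drop
Round 4: pos4(id59) recv 96: fwd
Round 5: pos5(id14) recv 96: fwd
Round 6: pos0(id96) recv 96: ELECTED
Message ID 59 originates at pos 4; dropped at pos 0 in round 2

Answer: 2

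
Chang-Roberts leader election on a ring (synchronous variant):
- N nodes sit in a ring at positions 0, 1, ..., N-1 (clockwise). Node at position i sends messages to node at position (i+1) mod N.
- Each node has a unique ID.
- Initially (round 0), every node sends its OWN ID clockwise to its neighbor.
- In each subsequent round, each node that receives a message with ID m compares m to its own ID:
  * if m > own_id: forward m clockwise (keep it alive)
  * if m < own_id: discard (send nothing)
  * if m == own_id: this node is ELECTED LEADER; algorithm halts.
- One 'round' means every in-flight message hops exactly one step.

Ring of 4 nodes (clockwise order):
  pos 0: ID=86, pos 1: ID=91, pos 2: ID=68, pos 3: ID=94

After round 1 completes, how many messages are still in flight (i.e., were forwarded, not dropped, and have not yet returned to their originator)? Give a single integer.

Round 1: pos1(id91) recv 86: drop; pos2(id68) recv 91: fwd; pos3(id94) recv 68: drop; pos0(id86) recv 94: fwd
After round 1: 2 messages still in flight

Answer: 2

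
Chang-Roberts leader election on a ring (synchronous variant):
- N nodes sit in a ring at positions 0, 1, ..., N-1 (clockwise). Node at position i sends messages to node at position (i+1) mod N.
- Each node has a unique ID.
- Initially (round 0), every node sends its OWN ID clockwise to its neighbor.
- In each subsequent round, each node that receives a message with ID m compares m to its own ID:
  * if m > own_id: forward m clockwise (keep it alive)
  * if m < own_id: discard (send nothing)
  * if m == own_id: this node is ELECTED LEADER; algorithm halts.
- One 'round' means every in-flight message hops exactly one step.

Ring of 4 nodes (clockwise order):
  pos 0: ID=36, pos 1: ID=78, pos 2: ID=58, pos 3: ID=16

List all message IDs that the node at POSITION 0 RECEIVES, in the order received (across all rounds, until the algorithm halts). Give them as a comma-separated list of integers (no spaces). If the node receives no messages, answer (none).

Round 1: pos1(id78) recv 36: drop; pos2(id58) recv 78: fwd; pos3(id16) recv 58: fwd; pos0(id36) recv 16: drop
Round 2: pos3(id16) recv 78: fwd; pos0(id36) recv 58: fwd
Round 3: pos0(id36) recv 78: fwd; pos1(id78) recv 58: drop
Round 4: pos1(id78) recv 78: ELECTED

Answer: 16,58,78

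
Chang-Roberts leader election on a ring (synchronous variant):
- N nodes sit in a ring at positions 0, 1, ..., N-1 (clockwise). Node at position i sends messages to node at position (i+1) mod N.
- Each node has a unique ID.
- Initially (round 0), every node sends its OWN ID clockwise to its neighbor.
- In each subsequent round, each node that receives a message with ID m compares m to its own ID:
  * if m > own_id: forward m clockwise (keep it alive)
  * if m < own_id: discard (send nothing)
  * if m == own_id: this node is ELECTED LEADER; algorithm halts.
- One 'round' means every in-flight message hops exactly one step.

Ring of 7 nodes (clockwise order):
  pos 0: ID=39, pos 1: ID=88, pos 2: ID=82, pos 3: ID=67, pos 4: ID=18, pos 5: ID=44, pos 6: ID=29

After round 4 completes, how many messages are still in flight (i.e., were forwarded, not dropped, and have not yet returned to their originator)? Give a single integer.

Round 1: pos1(id88) recv 39: drop; pos2(id82) recv 88: fwd; pos3(id67) recv 82: fwd; pos4(id18) recv 67: fwd; pos5(id44) recv 18: drop; pos6(id29) recv 44: fwd; pos0(id39) recv 29: drop
Round 2: pos3(id67) recv 88: fwd; pos4(id18) recv 82: fwd; pos5(id44) recv 67: fwd; pos0(id39) recv 44: fwd
Round 3: pos4(id18) recv 88: fwd; pos5(id44) recv 82: fwd; pos6(id29) recv 67: fwd; pos1(id88) recv 44: drop
Round 4: pos5(id44) recv 88: fwd; pos6(id29) recv 82: fwd; pos0(id39) recv 67: fwd
After round 4: 3 messages still in flight

Answer: 3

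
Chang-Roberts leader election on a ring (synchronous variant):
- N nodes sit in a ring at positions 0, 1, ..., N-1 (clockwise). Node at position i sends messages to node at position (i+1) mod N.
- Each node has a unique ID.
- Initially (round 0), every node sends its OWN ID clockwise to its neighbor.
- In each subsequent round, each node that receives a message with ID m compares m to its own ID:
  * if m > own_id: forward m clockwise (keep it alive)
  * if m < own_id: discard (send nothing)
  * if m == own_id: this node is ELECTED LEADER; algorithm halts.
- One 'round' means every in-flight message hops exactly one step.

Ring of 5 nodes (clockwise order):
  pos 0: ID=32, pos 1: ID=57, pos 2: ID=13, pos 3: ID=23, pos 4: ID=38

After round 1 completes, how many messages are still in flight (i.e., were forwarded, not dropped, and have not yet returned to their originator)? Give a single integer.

Round 1: pos1(id57) recv 32: drop; pos2(id13) recv 57: fwd; pos3(id23) recv 13: drop; pos4(id38) recv 23: drop; pos0(id32) recv 38: fwd
After round 1: 2 messages still in flight

Answer: 2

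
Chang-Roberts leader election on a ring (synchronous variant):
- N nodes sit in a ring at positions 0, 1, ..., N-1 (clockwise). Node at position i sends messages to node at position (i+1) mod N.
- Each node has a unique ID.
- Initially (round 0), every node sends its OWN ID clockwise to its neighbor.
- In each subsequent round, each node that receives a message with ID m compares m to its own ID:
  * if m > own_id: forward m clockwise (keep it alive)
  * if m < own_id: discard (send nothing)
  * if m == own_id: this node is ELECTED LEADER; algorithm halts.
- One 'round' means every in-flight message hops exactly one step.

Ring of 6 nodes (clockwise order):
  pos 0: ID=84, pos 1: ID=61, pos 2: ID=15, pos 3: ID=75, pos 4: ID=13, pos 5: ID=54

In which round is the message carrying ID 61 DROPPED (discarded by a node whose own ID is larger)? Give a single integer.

Answer: 2

Derivation:
Round 1: pos1(id61) recv 84: fwd; pos2(id15) recv 61: fwd; pos3(id75) recv 15: drop; pos4(id13) recv 75: fwd; pos5(id54) recv 13: drop; pos0(id84) recv 54: drop
Round 2: pos2(id15) recv 84: fwd; pos3(id75) recv 61: drop; pos5(id54) recv 75: fwd
Round 3: pos3(id75) recv 84: fwd; pos0(id84) recv 75: drop
Round 4: pos4(id13) recv 84: fwd
Round 5: pos5(id54) recv 84: fwd
Round 6: pos0(id84) recv 84: ELECTED
Message ID 61 originates at pos 1; dropped at pos 3 in round 2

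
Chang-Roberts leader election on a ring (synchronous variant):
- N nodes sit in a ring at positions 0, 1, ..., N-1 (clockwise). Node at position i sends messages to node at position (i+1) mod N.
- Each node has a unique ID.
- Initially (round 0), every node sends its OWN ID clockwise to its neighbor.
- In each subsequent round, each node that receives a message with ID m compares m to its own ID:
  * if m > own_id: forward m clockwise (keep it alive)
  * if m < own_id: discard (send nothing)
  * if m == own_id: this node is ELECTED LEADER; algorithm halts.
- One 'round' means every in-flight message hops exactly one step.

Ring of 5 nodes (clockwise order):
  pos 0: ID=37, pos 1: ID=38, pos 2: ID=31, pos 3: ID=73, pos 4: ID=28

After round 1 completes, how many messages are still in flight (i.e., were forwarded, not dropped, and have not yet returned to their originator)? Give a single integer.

Round 1: pos1(id38) recv 37: drop; pos2(id31) recv 38: fwd; pos3(id73) recv 31: drop; pos4(id28) recv 73: fwd; pos0(id37) recv 28: drop
After round 1: 2 messages still in flight

Answer: 2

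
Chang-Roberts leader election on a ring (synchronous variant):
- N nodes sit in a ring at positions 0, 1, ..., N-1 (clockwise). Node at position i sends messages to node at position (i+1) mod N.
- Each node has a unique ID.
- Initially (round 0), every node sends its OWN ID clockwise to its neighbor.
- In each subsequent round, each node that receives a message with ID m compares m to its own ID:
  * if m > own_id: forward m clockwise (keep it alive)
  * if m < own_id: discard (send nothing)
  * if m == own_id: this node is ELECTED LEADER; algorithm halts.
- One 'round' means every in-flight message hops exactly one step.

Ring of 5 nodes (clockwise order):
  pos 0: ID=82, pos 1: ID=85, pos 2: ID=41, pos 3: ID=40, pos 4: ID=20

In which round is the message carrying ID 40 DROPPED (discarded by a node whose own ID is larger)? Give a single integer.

Round 1: pos1(id85) recv 82: drop; pos2(id41) recv 85: fwd; pos3(id40) recv 41: fwd; pos4(id20) recv 40: fwd; pos0(id82) recv 20: drop
Round 2: pos3(id40) recv 85: fwd; pos4(id20) recv 41: fwd; pos0(id82) recv 40: drop
Round 3: pos4(id20) recv 85: fwd; pos0(id82) recv 41: drop
Round 4: pos0(id82) recv 85: fwd
Round 5: pos1(id85) recv 85: ELECTED
Message ID 40 originates at pos 3; dropped at pos 0 in round 2

Answer: 2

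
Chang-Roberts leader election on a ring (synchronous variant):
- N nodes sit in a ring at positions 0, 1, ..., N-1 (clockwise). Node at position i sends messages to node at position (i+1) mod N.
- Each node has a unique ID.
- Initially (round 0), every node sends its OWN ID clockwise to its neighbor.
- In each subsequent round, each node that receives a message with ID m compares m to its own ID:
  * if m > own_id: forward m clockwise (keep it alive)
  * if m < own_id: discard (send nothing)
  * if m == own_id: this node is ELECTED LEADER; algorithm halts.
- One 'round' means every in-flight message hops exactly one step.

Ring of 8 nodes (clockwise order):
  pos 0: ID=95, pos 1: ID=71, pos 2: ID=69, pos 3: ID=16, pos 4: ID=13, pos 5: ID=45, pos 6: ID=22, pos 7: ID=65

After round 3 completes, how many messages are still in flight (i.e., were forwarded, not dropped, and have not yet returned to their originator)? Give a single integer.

Round 1: pos1(id71) recv 95: fwd; pos2(id69) recv 71: fwd; pos3(id16) recv 69: fwd; pos4(id13) recv 16: fwd; pos5(id45) recv 13: drop; pos6(id22) recv 45: fwd; pos7(id65) recv 22: drop; pos0(id95) recv 65: drop
Round 2: pos2(id69) recv 95: fwd; pos3(id16) recv 71: fwd; pos4(id13) recv 69: fwd; pos5(id45) recv 16: drop; pos7(id65) recv 45: drop
Round 3: pos3(id16) recv 95: fwd; pos4(id13) recv 71: fwd; pos5(id45) recv 69: fwd
After round 3: 3 messages still in flight

Answer: 3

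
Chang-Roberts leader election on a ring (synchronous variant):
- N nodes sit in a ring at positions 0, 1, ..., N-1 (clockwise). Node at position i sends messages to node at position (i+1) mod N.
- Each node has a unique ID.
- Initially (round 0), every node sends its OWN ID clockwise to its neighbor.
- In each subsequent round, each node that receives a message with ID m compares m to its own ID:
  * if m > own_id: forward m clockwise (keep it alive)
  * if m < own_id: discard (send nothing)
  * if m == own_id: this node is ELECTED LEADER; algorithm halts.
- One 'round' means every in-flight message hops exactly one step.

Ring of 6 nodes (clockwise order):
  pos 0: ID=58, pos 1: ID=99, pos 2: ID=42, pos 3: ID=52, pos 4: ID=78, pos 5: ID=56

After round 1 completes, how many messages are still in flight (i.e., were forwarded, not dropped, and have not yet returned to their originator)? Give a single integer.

Answer: 2

Derivation:
Round 1: pos1(id99) recv 58: drop; pos2(id42) recv 99: fwd; pos3(id52) recv 42: drop; pos4(id78) recv 52: drop; pos5(id56) recv 78: fwd; pos0(id58) recv 56: drop
After round 1: 2 messages still in flight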